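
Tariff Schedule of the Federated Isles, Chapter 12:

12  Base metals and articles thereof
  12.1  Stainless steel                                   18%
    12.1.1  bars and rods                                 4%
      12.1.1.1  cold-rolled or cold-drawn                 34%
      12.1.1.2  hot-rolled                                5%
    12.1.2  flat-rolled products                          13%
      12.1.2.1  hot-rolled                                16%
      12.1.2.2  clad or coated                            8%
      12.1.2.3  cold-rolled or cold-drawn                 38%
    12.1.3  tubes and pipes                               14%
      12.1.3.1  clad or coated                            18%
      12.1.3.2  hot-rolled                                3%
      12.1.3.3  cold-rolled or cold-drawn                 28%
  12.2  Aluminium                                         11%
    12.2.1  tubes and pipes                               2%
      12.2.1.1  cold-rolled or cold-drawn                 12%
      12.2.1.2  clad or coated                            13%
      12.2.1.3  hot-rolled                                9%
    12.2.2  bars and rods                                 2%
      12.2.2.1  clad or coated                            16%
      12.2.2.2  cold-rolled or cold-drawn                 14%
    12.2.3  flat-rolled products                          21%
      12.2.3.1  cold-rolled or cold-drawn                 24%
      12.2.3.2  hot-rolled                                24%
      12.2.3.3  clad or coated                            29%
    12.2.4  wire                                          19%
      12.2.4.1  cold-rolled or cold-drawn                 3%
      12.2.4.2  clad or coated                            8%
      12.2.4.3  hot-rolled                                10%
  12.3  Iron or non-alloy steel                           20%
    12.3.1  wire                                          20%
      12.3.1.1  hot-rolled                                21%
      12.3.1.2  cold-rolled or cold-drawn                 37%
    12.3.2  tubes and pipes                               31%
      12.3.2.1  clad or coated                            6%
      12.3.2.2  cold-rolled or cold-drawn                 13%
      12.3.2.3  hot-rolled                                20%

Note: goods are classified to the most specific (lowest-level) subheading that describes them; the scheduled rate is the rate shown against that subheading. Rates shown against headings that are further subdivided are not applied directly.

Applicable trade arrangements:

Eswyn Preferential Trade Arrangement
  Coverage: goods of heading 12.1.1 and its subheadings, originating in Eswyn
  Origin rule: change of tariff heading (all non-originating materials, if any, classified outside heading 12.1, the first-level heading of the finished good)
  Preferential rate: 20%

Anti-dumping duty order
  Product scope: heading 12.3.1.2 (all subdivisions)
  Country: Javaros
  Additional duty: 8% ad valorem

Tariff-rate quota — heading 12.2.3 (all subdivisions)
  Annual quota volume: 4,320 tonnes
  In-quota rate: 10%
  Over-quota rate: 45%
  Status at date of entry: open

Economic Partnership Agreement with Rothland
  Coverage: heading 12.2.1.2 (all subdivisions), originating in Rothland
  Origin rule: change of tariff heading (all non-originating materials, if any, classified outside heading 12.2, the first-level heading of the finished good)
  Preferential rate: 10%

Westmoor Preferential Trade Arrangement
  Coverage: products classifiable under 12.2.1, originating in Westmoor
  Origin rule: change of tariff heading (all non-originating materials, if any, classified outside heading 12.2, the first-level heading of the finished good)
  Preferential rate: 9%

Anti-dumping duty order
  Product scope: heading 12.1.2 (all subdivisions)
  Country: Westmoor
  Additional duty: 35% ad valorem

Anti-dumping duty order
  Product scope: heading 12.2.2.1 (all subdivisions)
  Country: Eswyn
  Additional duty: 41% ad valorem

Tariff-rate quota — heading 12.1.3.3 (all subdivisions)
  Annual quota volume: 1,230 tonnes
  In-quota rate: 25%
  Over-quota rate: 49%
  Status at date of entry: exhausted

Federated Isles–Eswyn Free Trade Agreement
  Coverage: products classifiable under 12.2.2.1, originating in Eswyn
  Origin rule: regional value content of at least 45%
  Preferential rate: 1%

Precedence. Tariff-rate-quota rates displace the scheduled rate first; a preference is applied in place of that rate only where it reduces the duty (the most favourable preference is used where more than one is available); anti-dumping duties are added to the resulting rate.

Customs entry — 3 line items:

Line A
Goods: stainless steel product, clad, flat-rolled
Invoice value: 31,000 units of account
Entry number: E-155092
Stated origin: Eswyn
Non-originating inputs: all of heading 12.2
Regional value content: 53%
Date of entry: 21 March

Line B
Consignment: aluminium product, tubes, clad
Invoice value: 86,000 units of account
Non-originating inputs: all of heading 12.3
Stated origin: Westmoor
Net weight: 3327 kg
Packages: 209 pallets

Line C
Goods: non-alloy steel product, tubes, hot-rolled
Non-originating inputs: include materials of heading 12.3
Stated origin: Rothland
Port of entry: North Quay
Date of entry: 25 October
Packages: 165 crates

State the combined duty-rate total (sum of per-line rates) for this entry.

37%

Line A: stainless steel → 12.1; flat-rolled → 12.1.2; clad → 12.1.2.2. Scheduled 8%. Eswyn agreement on 12.1.1: 12.1.2.2 not covered; Eswyn agreement on 12.2.2.1: 12.1.2.2 not covered. → 8%.
Line B: aluminium → 12.2; tubes → 12.2.1; clad → 12.2.1.2. Scheduled 13%. Westmoor agreement on 12.2.1: CTH met → 9% available; preferential 9%. → 9%.
Line C: non-alloy steel → 12.3; tubes → 12.3.2; hot-rolled → 12.3.2.3. Scheduled 20%. Rothland agreement on 12.2.1.2: 12.3.2.3 not covered. → 20%.
Sum: 8% + 9% + 20% = 37%.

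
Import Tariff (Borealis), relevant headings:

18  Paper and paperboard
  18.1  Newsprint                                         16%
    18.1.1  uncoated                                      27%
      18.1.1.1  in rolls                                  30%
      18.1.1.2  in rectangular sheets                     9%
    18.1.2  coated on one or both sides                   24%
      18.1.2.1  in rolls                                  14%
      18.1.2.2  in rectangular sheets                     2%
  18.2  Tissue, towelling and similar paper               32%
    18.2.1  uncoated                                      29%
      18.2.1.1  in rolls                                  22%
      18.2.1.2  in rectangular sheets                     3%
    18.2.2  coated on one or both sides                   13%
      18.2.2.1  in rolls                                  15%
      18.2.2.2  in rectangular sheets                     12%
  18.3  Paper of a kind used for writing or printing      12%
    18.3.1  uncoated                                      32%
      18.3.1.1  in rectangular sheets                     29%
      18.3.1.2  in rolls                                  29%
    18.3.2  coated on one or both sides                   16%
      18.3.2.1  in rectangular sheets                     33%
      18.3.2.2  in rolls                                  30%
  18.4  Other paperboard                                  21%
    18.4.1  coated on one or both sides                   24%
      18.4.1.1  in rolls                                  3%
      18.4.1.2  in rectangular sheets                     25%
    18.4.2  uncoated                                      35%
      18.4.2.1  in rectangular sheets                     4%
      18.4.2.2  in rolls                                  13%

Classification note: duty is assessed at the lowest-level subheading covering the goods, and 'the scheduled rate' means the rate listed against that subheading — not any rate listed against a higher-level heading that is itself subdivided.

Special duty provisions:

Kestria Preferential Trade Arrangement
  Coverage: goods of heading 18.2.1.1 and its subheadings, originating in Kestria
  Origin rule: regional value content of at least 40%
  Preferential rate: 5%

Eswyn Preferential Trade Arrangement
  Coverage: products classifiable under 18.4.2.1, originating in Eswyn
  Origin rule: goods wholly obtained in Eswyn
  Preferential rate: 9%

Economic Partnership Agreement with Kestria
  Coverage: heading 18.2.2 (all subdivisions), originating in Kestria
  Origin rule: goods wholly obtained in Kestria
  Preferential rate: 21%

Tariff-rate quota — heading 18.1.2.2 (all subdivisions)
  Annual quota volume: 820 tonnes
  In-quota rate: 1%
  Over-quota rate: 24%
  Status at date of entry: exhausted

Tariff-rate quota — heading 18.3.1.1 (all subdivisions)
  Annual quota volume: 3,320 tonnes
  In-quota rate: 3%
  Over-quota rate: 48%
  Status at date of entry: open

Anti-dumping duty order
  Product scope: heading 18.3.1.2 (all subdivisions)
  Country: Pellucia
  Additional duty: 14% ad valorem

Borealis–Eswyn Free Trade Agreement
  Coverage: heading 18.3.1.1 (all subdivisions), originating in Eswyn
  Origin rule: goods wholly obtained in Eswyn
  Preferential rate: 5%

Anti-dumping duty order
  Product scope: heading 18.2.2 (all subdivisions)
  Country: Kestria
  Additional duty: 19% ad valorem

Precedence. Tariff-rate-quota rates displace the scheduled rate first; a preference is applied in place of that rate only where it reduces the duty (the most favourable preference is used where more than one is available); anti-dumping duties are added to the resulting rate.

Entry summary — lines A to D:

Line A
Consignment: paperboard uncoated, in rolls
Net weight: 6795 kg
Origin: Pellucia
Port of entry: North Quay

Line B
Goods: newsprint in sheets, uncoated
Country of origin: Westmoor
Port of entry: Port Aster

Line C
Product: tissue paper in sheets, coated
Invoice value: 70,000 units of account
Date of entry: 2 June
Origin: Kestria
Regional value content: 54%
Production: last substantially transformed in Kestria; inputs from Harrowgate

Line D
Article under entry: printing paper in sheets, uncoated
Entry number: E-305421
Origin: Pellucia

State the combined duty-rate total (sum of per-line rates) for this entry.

56%

Line A: paperboard → 18.4; uncoated → 18.4.2; in rolls → 18.4.2.2. Scheduled 13%. No special measure applies. → 13%.
Line B: newsprint → 18.1; uncoated → 18.1.1; in sheets → 18.1.1.2. Scheduled 9%. No special measure applies. → 9%.
Line C: tissue paper → 18.2; coated → 18.2.2; in sheets → 18.2.2.2. Scheduled 12%. Kestria agreement on 18.2.1.1: 18.2.2.2 not covered; Kestria agreement on 18.2.2: not wholly obtained; anti-dumping (Kestria, 18.2.2): +19%; total 12% + 19% = 31%. → 31%.
Line D: printing paper → 18.3; uncoated → 18.3.1; in sheets → 18.3.1.1. Scheduled 29%. quota on 18.3.1.1 open → in-quota 3%. → 3%.
Sum: 13% + 9% + 31% + 3% = 56%.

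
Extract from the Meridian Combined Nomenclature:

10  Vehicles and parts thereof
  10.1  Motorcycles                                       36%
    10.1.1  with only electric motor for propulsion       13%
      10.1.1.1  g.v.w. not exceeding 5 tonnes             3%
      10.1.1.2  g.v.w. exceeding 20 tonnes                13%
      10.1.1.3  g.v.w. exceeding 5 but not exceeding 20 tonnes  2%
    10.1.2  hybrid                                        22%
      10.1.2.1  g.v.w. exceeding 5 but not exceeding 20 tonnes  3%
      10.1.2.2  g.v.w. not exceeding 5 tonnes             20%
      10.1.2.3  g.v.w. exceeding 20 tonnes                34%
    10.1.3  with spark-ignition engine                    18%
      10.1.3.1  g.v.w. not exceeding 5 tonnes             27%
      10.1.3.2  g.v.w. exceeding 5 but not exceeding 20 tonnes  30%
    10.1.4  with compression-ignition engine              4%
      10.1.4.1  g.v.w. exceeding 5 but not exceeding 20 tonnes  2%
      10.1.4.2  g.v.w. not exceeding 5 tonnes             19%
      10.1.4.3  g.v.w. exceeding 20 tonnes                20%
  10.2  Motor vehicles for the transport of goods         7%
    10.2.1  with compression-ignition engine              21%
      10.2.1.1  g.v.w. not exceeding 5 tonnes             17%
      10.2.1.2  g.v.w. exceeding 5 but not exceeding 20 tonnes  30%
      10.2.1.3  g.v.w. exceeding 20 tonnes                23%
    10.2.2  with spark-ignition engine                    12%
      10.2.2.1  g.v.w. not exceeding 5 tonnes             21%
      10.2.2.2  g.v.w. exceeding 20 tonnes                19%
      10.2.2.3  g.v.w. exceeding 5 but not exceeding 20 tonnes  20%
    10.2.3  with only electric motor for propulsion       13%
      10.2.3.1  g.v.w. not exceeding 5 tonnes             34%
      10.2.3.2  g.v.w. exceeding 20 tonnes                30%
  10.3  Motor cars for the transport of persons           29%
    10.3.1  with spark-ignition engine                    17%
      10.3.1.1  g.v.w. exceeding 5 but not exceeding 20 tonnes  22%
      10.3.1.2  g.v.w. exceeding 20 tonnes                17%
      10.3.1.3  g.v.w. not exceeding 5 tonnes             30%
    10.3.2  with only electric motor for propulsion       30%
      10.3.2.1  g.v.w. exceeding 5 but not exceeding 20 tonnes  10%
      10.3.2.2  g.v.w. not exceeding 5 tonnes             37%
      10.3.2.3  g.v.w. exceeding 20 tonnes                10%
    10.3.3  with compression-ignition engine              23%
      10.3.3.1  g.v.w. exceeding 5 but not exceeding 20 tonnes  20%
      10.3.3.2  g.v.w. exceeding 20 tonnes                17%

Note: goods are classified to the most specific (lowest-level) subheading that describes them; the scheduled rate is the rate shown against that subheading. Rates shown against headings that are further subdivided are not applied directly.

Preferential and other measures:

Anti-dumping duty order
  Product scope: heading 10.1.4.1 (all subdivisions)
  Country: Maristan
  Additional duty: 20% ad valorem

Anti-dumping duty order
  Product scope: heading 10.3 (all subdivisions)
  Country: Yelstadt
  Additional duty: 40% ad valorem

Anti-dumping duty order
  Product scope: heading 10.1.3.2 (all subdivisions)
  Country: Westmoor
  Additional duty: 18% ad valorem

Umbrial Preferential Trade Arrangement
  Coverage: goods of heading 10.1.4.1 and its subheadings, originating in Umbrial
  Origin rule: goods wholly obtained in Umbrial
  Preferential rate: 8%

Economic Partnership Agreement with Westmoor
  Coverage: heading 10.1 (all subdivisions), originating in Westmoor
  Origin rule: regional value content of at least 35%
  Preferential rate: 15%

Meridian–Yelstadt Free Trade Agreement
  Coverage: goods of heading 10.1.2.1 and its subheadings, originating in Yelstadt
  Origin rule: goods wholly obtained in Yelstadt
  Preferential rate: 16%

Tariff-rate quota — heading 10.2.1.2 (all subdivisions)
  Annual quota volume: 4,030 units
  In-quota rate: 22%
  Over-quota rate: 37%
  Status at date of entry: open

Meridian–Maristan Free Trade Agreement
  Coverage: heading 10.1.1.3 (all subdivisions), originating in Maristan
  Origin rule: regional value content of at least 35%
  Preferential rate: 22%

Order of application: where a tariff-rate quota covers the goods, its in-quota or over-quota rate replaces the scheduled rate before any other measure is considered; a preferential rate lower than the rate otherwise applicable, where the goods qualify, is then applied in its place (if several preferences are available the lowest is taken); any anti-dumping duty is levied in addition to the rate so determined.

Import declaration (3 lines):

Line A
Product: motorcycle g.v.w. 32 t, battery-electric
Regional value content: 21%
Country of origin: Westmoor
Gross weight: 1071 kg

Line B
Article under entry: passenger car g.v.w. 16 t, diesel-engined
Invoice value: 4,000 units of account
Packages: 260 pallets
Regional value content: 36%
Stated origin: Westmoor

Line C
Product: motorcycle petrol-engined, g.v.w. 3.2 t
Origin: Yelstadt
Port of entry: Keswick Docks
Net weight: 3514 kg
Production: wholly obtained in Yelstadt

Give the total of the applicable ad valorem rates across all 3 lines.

Line A: motorcycle → 10.1; battery-electric → 10.1.1; g.v.w. 32 t → 10.1.1.2. Scheduled 13%. Westmoor agreement on 10.1: RVC < 35%. → 13%.
Line B: passenger car → 10.3; diesel-engined → 10.3.3; g.v.w. 16 t → 10.3.3.1. Scheduled 20%. Westmoor agreement on 10.1: 10.3.3.1 not covered. → 20%.
Line C: motorcycle → 10.1; petrol-engined → 10.1.3; g.v.w. 3.2 t → 10.1.3.1. Scheduled 27%. Yelstadt agreement on 10.1.2.1: 10.1.3.1 not covered. → 27%.
Sum: 13% + 20% + 27% = 60%.

60%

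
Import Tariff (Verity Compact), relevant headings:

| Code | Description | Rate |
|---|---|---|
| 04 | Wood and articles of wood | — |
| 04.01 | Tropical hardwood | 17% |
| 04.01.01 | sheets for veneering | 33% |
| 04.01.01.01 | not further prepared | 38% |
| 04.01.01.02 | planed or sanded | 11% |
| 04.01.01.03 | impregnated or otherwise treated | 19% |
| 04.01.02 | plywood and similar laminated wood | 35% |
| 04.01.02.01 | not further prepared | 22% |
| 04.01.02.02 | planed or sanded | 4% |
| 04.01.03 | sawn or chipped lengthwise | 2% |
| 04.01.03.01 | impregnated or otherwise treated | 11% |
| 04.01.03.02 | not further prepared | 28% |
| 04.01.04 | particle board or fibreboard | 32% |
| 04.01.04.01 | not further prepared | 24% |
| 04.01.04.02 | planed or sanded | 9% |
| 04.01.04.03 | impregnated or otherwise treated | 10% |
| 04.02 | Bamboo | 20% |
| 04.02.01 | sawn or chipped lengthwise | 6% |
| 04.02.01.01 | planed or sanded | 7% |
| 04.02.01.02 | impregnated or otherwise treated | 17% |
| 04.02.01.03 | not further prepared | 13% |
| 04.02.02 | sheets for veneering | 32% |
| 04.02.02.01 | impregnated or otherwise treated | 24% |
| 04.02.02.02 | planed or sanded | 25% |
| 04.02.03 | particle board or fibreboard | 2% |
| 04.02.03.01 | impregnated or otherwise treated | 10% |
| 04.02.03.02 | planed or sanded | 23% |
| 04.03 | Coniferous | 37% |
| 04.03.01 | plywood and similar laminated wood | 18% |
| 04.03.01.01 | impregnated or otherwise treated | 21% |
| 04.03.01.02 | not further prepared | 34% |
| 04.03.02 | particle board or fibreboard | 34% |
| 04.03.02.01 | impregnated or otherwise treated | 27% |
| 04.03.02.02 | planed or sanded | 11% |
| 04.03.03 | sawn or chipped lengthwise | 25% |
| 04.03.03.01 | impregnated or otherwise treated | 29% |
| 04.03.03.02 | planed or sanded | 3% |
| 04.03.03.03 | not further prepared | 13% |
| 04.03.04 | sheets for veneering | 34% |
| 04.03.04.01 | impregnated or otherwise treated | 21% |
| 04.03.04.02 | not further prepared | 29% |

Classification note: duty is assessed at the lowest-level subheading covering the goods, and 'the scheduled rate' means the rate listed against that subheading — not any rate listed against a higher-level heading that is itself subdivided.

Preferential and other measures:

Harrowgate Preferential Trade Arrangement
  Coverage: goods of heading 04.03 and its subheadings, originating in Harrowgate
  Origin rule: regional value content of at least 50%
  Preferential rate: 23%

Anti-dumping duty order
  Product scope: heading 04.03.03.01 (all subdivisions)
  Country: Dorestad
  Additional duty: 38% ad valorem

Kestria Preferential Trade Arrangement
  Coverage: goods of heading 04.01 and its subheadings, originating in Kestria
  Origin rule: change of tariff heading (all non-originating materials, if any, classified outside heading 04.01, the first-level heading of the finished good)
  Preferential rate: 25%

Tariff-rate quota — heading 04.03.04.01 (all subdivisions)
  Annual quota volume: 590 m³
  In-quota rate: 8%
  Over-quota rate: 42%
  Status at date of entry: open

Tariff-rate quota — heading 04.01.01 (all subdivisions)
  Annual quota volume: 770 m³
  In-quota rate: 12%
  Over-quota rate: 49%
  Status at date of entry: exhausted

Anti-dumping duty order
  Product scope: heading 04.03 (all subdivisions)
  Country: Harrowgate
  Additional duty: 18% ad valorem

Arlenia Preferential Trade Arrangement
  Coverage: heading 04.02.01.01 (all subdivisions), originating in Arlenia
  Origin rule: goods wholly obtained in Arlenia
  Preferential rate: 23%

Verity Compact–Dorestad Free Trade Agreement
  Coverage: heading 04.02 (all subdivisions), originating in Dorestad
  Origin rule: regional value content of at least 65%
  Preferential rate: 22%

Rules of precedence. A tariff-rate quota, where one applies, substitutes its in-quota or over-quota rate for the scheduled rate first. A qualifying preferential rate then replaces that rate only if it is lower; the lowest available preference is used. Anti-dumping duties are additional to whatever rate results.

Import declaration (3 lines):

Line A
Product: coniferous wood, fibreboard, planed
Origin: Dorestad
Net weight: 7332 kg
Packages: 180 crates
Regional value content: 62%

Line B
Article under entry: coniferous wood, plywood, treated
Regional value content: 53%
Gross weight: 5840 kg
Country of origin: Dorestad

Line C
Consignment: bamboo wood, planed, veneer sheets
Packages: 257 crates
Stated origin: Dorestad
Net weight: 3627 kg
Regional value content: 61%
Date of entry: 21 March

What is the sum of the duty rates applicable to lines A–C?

Line A: coniferous → 04.03; fibreboard → 04.03.02; planed → 04.03.02.02. Scheduled 11%. Dorestad agreement on 04.02: 04.03.02.02 not covered. → 11%.
Line B: coniferous → 04.03; plywood → 04.03.01; treated → 04.03.01.01. Scheduled 21%. Dorestad agreement on 04.02: 04.03.01.01 not covered. → 21%.
Line C: bamboo → 04.02; veneer sheets → 04.02.02; planed → 04.02.02.02. Scheduled 25%. Dorestad agreement on 04.02: RVC < 65%. → 25%.
Sum: 11% + 21% + 25% = 57%.

57%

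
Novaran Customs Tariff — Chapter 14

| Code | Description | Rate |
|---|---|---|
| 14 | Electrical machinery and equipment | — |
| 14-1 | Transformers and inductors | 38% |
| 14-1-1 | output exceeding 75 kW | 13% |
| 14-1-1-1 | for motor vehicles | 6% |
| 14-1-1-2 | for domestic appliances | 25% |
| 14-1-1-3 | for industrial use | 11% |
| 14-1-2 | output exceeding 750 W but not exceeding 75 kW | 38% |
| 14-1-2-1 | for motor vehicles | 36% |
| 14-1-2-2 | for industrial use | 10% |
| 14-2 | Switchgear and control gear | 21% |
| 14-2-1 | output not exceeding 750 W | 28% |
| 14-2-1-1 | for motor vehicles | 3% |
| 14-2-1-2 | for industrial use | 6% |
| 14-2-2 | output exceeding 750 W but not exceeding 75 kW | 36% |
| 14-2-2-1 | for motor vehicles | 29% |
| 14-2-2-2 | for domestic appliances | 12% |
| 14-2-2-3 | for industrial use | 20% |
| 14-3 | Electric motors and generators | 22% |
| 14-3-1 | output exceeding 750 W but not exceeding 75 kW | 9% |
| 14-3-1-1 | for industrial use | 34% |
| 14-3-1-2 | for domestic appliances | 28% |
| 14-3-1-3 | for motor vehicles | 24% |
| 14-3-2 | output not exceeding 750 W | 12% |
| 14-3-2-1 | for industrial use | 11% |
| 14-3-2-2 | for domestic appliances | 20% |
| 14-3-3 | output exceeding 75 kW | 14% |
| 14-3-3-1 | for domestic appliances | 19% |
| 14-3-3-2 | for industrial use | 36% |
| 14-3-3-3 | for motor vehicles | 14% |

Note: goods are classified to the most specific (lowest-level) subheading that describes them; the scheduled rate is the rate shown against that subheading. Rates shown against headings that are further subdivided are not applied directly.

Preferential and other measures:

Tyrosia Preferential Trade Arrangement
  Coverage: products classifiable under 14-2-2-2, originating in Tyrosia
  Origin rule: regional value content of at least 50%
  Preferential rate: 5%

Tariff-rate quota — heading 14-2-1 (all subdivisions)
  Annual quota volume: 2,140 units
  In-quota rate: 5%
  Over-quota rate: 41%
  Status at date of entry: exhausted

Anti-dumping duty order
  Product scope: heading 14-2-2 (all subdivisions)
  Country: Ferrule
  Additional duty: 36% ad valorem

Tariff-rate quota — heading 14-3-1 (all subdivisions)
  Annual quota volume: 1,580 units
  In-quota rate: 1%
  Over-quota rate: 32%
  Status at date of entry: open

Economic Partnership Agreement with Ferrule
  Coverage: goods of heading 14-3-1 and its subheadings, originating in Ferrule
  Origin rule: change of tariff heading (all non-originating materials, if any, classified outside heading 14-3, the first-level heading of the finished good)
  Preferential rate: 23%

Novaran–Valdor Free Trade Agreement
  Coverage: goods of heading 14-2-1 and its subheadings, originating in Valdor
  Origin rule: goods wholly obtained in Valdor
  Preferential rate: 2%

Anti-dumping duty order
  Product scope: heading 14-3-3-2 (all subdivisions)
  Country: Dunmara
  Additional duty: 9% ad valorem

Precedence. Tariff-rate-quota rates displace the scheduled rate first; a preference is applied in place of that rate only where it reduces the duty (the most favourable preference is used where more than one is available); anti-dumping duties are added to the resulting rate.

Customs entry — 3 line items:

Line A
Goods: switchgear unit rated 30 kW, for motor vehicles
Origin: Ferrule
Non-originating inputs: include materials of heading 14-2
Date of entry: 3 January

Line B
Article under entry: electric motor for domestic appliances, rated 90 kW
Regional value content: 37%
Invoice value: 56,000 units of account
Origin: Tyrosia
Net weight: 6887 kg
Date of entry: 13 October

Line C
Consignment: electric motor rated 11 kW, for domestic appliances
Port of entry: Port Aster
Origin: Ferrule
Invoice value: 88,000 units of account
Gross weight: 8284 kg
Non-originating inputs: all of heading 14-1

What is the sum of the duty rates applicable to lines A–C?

Line A: switchgear unit → 14-2; rated 30 kW → 14-2-2; for motor vehicles → 14-2-2-1. Scheduled 29%. Ferrule agreement on 14-3-1: 14-2-2-1 not covered; anti-dumping (Ferrule, 14-2-2): +36%; total 29% + 36% = 65%. → 65%.
Line B: electric motor → 14-3; rated 90 kW → 14-3-3; for domestic appliances → 14-3-3-1. Scheduled 19%. Tyrosia agreement on 14-2-2-2: 14-3-3-1 not covered. → 19%.
Line C: electric motor → 14-3; rated 11 kW → 14-3-1; for domestic appliances → 14-3-1-2. Scheduled 28%. quota on 14-3-1 open → in-quota 1%; Ferrule agreement on 14-3-1: CTH met → 23% available; preference 23% not lower than 1% → no reduction. → 1%.
Sum: 65% + 19% + 1% = 85%.

85%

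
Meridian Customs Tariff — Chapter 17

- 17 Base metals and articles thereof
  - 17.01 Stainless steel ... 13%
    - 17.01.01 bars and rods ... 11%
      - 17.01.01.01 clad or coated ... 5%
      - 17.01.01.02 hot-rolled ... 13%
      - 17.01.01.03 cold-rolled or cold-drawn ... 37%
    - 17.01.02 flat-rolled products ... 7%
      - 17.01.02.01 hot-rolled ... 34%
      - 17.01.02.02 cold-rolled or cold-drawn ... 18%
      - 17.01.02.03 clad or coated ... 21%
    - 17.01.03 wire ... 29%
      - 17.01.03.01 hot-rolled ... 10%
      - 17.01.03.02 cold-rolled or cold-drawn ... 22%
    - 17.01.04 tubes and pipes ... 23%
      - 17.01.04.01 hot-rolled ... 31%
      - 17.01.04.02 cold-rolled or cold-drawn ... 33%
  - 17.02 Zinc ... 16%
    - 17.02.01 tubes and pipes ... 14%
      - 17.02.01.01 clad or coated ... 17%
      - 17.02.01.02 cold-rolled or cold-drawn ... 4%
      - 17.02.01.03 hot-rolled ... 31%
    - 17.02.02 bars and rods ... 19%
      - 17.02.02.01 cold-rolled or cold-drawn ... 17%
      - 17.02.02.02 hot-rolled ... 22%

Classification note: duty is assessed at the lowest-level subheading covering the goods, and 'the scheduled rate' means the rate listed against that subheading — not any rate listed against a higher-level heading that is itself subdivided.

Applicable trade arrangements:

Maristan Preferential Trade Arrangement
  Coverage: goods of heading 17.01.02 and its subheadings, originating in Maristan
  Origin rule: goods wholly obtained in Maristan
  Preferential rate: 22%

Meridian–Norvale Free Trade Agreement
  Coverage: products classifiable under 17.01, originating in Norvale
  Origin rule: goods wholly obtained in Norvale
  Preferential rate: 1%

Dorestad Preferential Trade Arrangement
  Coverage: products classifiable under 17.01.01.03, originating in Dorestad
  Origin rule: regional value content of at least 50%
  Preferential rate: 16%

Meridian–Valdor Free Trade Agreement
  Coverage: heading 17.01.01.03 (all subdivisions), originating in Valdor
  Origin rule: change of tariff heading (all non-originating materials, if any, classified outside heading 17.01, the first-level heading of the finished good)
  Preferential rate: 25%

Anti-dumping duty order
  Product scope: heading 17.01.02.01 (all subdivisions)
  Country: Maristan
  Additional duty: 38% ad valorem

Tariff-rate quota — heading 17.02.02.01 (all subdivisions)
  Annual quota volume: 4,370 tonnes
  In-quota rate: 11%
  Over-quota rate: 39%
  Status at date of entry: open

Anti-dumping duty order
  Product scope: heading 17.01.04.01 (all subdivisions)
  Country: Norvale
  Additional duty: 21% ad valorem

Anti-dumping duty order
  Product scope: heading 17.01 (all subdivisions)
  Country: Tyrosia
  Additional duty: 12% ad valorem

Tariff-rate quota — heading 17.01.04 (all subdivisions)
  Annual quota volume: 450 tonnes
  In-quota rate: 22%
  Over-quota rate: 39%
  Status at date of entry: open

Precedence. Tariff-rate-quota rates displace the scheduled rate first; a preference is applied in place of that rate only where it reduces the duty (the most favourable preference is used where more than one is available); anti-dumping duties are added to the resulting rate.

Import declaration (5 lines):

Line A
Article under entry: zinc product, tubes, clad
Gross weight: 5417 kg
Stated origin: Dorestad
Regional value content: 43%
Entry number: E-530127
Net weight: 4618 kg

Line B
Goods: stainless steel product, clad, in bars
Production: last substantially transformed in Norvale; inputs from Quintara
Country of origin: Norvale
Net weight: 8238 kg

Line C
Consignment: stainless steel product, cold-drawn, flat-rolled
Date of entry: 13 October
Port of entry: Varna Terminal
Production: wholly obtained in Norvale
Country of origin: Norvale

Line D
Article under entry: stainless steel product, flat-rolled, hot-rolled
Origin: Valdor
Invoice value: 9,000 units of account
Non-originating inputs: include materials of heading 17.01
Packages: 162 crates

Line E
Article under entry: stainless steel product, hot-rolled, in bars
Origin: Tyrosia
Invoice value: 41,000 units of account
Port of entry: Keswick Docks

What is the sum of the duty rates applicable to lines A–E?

Line A: zinc → 17.02; tubes → 17.02.01; clad → 17.02.01.01. Scheduled 17%. Dorestad agreement on 17.01.01.03: 17.02.01.01 not covered. → 17%.
Line B: stainless steel → 17.01; in bars → 17.01.01; clad → 17.01.01.01. Scheduled 5%. Norvale agreement on 17.01: not wholly obtained. → 5%.
Line C: stainless steel → 17.01; flat-rolled → 17.01.02; cold-drawn → 17.01.02.02. Scheduled 18%. Norvale agreement on 17.01: wholly obtained → 1% available; preferential 1%. → 1%.
Line D: stainless steel → 17.01; flat-rolled → 17.01.02; hot-rolled → 17.01.02.01. Scheduled 34%. Valdor agreement on 17.01.01.03: 17.01.02.01 not covered. → 34%.
Line E: stainless steel → 17.01; in bars → 17.01.01; hot-rolled → 17.01.01.02. Scheduled 13%. anti-dumping (Tyrosia, 17.01): +12%; total 13% + 12% = 25%. → 25%.
Sum: 17% + 5% + 1% + 34% + 25% = 82%.

82%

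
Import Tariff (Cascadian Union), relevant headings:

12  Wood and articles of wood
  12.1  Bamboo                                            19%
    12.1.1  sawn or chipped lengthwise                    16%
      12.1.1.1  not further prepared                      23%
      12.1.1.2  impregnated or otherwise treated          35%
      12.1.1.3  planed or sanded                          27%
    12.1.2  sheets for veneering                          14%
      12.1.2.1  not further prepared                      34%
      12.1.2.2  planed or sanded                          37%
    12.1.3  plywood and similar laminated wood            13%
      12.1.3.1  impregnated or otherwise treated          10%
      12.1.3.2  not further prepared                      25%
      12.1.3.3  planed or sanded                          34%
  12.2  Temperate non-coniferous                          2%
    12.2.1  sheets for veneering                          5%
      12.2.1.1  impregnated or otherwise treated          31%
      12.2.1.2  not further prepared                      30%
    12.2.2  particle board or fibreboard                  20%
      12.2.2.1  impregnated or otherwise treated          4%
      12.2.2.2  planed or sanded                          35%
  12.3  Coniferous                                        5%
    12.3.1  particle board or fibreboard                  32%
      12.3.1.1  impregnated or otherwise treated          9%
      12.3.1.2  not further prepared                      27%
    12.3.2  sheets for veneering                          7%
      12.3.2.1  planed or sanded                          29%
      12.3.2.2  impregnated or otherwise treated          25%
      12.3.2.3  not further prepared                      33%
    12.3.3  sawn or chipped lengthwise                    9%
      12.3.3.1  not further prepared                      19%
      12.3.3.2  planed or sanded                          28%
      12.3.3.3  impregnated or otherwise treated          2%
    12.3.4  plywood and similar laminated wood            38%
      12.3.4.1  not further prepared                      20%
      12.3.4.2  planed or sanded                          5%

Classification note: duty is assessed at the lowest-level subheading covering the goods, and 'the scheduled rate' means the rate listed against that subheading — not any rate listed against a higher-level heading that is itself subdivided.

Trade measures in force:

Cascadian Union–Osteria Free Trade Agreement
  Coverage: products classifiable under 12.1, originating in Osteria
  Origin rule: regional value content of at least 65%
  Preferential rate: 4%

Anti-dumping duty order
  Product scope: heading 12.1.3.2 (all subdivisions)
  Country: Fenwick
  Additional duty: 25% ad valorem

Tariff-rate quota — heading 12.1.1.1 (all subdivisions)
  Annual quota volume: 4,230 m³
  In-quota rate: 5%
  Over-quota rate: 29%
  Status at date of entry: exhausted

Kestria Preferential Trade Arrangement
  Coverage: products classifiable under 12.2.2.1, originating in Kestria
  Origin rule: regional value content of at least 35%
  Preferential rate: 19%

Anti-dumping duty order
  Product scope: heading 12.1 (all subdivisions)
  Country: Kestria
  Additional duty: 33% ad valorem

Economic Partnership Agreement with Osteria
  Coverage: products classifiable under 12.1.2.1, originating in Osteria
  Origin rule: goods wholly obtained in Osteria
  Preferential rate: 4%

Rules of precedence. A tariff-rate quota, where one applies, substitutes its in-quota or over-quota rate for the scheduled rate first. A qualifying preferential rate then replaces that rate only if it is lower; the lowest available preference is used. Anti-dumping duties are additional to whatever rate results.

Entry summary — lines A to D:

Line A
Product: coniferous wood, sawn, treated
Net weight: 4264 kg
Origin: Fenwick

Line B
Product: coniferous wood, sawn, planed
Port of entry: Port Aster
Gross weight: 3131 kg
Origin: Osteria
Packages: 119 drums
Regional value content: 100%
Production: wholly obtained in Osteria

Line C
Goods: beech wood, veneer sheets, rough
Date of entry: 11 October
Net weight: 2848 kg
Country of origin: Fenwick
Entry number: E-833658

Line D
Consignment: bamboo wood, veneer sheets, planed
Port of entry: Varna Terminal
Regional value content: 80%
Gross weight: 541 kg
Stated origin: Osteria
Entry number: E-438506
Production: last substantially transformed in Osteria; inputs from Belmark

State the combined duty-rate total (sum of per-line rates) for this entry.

64%

Line A: coniferous → 12.3; sawn → 12.3.3; treated → 12.3.3.3. Scheduled 2%. No special measure applies. → 2%.
Line B: coniferous → 12.3; sawn → 12.3.3; planed → 12.3.3.2. Scheduled 28%. Osteria agreement on 12.1: 12.3.3.2 not covered; Osteria agreement on 12.1.2.1: 12.3.3.2 not covered. → 28%.
Line C: beech → 12.2; veneer sheets → 12.2.1; rough → 12.2.1.2. Scheduled 30%. No special measure applies. → 30%.
Line D: bamboo → 12.1; veneer sheets → 12.1.2; planed → 12.1.2.2. Scheduled 37%. Osteria agreement on 12.1: RVC ≥ 65% → 4% available; Osteria agreement on 12.1.2.1: 12.1.2.2 not covered; preferential 4%. → 4%.
Sum: 2% + 28% + 30% + 4% = 64%.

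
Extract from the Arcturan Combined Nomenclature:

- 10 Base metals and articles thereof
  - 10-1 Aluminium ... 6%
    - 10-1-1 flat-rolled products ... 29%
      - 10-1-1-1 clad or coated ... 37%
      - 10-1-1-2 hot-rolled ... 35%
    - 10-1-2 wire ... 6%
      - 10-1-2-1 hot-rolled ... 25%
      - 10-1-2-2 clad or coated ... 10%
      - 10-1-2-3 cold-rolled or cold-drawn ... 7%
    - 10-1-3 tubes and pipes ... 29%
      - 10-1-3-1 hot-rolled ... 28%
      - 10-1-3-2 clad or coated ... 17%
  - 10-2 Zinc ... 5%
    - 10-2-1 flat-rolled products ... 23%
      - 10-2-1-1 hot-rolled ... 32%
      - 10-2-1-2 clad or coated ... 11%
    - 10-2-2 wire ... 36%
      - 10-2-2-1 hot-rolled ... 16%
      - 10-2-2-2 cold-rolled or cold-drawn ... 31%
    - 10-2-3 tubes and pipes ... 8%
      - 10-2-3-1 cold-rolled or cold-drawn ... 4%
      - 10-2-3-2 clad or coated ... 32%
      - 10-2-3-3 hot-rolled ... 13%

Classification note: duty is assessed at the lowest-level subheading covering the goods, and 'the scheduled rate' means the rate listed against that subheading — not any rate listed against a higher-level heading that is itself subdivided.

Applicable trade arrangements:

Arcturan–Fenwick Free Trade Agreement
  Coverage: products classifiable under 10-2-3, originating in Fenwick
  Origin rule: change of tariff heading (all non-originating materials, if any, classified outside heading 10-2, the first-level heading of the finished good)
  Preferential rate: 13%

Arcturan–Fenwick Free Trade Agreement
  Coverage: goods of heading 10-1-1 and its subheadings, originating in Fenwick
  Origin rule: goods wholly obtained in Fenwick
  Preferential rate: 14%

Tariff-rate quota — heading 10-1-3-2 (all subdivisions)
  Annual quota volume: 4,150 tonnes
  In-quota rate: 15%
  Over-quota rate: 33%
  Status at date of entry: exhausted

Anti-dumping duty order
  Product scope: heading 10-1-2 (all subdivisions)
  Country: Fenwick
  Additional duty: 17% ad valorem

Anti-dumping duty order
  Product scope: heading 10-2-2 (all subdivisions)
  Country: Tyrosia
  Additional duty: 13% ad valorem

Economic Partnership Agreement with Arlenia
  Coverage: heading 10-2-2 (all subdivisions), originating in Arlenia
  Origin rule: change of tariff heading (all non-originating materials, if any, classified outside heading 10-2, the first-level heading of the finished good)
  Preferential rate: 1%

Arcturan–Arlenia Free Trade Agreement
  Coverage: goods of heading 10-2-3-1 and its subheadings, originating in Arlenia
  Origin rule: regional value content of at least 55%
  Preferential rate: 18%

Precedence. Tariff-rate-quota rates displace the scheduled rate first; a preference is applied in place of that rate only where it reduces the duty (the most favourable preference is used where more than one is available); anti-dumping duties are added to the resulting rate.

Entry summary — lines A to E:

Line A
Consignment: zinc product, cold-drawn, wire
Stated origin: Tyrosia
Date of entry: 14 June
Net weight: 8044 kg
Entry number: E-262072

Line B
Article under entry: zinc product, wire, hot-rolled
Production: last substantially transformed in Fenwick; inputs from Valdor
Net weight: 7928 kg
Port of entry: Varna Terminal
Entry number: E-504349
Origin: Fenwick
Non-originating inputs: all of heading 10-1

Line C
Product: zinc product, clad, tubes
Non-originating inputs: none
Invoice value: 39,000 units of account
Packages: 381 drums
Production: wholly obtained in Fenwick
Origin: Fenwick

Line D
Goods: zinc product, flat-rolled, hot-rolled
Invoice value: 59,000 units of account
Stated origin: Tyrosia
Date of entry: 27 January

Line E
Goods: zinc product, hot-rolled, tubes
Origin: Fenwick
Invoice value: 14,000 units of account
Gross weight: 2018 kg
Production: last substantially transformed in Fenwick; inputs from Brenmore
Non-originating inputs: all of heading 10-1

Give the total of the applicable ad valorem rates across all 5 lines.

118%

Line A: zinc → 10-2; wire → 10-2-2; cold-drawn → 10-2-2-2. Scheduled 31%. anti-dumping (Tyrosia, 10-2-2): +13%; total 31% + 13% = 44%. → 44%.
Line B: zinc → 10-2; wire → 10-2-2; hot-rolled → 10-2-2-1. Scheduled 16%. Fenwick agreement on 10-2-3: 10-2-2-1 not covered; Fenwick agreement on 10-1-1: 10-2-2-1 not covered. → 16%.
Line C: zinc → 10-2; tubes → 10-2-3; clad → 10-2-3-2. Scheduled 32%. Fenwick agreement on 10-2-3: CTH met → 13% available; Fenwick agreement on 10-1-1: 10-2-3-2 not covered; preferential 13%. → 13%.
Line D: zinc → 10-2; flat-rolled → 10-2-1; hot-rolled → 10-2-1-1. Scheduled 32%. No special measure applies. → 32%.
Line E: zinc → 10-2; tubes → 10-2-3; hot-rolled → 10-2-3-3. Scheduled 13%. Fenwick agreement on 10-2-3: CTH met → 13% available; Fenwick agreement on 10-1-1: 10-2-3-3 not covered; preference 13% not lower than 13% → no reduction. → 13%.
Sum: 44% + 16% + 13% + 32% + 13% = 118%.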